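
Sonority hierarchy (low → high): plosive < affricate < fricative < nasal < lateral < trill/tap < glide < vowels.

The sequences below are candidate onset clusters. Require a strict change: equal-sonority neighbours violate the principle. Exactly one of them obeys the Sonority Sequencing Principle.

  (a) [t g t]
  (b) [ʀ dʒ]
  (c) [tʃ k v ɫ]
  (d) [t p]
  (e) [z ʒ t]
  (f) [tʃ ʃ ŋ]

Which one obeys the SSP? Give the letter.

f

(a) [t g t]: profile 1-1-1 — violates.
(b) [ʀ dʒ]: profile 6-2 — violates.
(c) [tʃ k v ɫ]: profile 2-1-3-5 — violates.
(d) [t p]: profile 1-1 — violates.
(e) [z ʒ t]: profile 3-3-1 — violates.
(f) [tʃ ʃ ŋ]: profile 2-3-4 — obeys.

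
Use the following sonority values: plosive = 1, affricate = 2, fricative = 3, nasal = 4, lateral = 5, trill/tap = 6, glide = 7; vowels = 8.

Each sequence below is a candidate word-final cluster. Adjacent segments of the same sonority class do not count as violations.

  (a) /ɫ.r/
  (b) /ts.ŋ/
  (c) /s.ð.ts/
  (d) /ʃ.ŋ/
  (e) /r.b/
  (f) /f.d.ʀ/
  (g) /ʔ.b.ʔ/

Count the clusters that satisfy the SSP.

3

(a) sonority 5-6: ill-formed.
(b) sonority 2-4: ill-formed.
(c) sonority 3-3-2: well-formed.
(d) sonority 3-4: ill-formed.
(e) sonority 6-1: well-formed.
(f) sonority 3-1-6: ill-formed.
(g) sonority 1-1-1: well-formed.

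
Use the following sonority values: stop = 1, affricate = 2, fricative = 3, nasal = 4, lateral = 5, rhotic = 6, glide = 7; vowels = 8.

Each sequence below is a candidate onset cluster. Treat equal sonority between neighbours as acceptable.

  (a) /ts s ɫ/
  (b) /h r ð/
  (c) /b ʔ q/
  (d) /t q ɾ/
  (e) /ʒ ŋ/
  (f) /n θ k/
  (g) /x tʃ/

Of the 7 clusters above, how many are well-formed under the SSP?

(a) 2-3-5 → obeys
(b) 3-6-3 → violates
(c) 1-1-1 → obeys
(d) 1-1-6 → obeys
(e) 3-4 → obeys
(f) 4-3-1 → violates
(g) 3-2 → violates

4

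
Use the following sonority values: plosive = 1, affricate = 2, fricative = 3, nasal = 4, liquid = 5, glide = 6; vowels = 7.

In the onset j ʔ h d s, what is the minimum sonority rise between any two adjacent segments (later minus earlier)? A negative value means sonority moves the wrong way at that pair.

/j/ — glide, sonority 6.
/ʔ/ — plosive, sonority 1.
/h/ — fricative, sonority 3.
/d/ — plosive, sonority 1.
/s/ — fricative, sonority 3.
/j/→/ʔ/: change -5.
/ʔ/→/h/: change +2.
/h/→/d/: change -2.
/d/→/s/: change +2.
Minimum = -5.

-5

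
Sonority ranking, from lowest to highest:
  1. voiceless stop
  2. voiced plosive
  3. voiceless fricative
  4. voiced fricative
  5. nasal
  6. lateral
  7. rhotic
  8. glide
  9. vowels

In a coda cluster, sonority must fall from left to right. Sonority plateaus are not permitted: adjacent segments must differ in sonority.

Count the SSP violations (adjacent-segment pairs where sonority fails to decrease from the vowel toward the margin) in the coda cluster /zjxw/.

/z/ — voiced fricative, sonority 4.
/j/ — glide, sonority 8.
/x/ — voiceless fricative, sonority 3.
/w/ — glide, sonority 8.
/z/→/j/: 4→8 (does not fall) — violation.
/j/→/x/: 8→3 (falls) — ok.
/x/→/w/: 3→8 (does not fall) — violation.

2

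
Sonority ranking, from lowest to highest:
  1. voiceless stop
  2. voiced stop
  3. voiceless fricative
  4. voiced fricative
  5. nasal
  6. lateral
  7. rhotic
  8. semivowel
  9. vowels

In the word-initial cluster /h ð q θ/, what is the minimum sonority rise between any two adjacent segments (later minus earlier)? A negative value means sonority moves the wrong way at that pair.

/h/ is a voiceless fricative (sonority 3).
/ð/ is a voiced fricative (sonority 4).
/q/ is a voiceless stop (sonority 1).
/θ/ is a voiceless fricative (sonority 3).
/h/→/ð/: change +1.
/ð/→/q/: change -3.
/q/→/θ/: change +2.
Minimum = -3.

-3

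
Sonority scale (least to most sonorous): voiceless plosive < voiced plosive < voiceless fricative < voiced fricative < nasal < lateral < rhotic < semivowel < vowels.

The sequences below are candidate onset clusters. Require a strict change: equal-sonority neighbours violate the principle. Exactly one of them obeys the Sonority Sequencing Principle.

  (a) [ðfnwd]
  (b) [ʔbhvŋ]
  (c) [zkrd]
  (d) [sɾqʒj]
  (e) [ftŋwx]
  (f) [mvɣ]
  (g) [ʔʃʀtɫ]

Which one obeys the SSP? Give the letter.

b

(a) sonority 4-3-5-8-2: ill-formed.
(b) sonority 1-2-3-4-5: well-formed.
(c) sonority 4-1-7-2: ill-formed.
(d) sonority 3-7-1-4-8: ill-formed.
(e) sonority 3-1-5-8-3: ill-formed.
(f) sonority 5-4-4: ill-formed.
(g) sonority 1-3-7-1-6: ill-formed.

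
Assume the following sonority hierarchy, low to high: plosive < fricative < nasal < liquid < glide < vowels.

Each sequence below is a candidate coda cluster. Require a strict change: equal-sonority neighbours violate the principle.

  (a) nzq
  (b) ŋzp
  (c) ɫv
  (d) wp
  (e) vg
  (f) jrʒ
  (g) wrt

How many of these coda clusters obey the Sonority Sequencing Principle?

7

(a) 3-2-1 → obeys
(b) 3-2-1 → obeys
(c) 4-2 → obeys
(d) 5-1 → obeys
(e) 2-1 → obeys
(f) 5-4-2 → obeys
(g) 5-4-1 → obeys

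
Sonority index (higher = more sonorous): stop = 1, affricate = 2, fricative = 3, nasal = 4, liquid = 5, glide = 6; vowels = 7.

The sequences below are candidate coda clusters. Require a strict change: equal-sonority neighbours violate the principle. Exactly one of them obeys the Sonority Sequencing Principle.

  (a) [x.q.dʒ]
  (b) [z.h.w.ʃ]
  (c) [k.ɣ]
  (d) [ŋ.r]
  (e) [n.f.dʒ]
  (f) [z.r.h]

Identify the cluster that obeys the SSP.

e

(a) 3-1-2 → violates
(b) 3-3-6-3 → violates
(c) 1-3 → violates
(d) 4-5 → violates
(e) 4-3-2 → obeys
(f) 3-5-3 → violates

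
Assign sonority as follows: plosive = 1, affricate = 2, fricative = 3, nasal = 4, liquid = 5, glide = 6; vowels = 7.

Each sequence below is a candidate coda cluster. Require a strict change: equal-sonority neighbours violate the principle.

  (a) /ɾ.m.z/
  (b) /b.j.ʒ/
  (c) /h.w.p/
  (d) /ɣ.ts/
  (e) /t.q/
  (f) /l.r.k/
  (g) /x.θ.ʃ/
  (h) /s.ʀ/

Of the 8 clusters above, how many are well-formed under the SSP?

(a) /ɾ.m.z/: profile 5-4-3 — obeys.
(b) /b.j.ʒ/: profile 1-6-3 — violates.
(c) /h.w.p/: profile 3-6-1 — violates.
(d) /ɣ.ts/: profile 3-2 — obeys.
(e) /t.q/: profile 1-1 — violates.
(f) /l.r.k/: profile 5-5-1 — violates.
(g) /x.θ.ʃ/: profile 3-3-3 — violates.
(h) /s.ʀ/: profile 3-5 — violates.

2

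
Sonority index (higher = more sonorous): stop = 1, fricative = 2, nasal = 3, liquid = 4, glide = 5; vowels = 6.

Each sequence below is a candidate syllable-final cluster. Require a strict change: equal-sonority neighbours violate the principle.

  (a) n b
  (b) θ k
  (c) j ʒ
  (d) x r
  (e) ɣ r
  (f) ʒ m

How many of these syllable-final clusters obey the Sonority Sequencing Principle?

(a) 3-1 → obeys
(b) 2-1 → obeys
(c) 5-2 → obeys
(d) 2-4 → violates
(e) 2-4 → violates
(f) 2-3 → violates

3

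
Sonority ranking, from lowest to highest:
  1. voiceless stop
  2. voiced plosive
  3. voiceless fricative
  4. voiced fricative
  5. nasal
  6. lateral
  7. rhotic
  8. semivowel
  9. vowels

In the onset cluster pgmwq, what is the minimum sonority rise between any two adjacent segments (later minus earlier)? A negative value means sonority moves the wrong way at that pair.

-7

/p/ is a voiceless stop (sonority 1).
/g/ is a voiced plosive (sonority 2).
/m/ is a nasal (sonority 5).
/w/ is a semivowel (sonority 8).
/q/ is a voiceless stop (sonority 1).
/p/→/g/: change +1.
/g/→/m/: change +3.
/m/→/w/: change +3.
/w/→/q/: change -7.
Minimum = -7.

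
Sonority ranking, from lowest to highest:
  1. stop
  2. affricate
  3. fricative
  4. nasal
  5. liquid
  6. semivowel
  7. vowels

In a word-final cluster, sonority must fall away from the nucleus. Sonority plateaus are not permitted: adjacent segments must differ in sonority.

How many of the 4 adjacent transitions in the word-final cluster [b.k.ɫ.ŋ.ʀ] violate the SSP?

/b/ — stop, sonority 1.
/k/ — stop, sonority 1.
/ɫ/ — liquid, sonority 5.
/ŋ/ — nasal, sonority 4.
/ʀ/ — liquid, sonority 5.
/b/→/k/: 1→1 (plateau) — violation.
/k/→/ɫ/: 1→5 (does not fall) — violation.
/ɫ/→/ŋ/: 5→4 (falls) — ok.
/ŋ/→/ʀ/: 4→5 (does not fall) — violation.

3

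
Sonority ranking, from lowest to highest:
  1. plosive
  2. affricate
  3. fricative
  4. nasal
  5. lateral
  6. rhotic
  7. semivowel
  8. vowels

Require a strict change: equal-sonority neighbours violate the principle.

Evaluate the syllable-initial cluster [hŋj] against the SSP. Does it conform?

/h/ — fricative, sonority 3.
/ŋ/ — nasal, sonority 4.
/j/ — semivowel, sonority 7.
The profile 3-4-7 strictly rises, so the syllable-initial cluster satisfies the SSP.

yes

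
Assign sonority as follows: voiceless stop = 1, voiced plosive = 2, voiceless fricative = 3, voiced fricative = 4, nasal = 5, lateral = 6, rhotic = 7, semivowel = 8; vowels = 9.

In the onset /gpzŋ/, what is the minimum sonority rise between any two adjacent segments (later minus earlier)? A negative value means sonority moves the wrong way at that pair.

-1

/g/ — voiced plosive, sonority 2.
/p/ — voiceless stop, sonority 1.
/z/ — voiced fricative, sonority 4.
/ŋ/ — nasal, sonority 5.
/g/→/p/: change -1.
/p/→/z/: change +3.
/z/→/ŋ/: change +1.
Minimum = -1.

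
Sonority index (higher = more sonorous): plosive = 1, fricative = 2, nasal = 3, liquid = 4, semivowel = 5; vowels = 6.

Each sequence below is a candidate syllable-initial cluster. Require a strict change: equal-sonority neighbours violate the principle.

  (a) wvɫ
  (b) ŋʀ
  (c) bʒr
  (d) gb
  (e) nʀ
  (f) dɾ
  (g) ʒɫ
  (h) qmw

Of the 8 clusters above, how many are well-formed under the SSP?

(a) wvɫ: profile 5-2-4 — violates.
(b) ŋʀ: profile 3-4 — obeys.
(c) bʒr: profile 1-2-4 — obeys.
(d) gb: profile 1-1 — violates.
(e) nʀ: profile 3-4 — obeys.
(f) dɾ: profile 1-4 — obeys.
(g) ʒɫ: profile 2-4 — obeys.
(h) qmw: profile 1-3-5 — obeys.

6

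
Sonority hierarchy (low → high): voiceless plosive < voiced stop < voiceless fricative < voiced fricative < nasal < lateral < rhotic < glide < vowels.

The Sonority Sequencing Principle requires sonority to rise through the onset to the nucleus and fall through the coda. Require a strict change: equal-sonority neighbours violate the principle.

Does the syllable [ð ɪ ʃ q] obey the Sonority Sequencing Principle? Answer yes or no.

Onset: /ð/ is a voiced fricative (sonority 4); then the nucleus /ɪ/ (sonority 9).
Onset profile 4-9 — rises to the nucleus.
Coda: /ʃ/ is a voiceless fricative (sonority 3), /q/ is a voiceless plosive (sonority 1).
Coda profile 9-3-1 — falls from the nucleus.

yes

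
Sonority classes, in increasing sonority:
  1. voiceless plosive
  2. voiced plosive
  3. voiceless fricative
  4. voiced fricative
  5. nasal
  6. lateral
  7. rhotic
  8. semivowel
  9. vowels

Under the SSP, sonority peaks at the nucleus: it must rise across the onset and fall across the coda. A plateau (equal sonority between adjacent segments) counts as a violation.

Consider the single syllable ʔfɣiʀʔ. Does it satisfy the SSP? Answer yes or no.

yes

Onset: /ʔ/ is a voiceless plosive (sonority 1), /f/ is a voiceless fricative (sonority 3), /ɣ/ is a voiced fricative (sonority 4); then the nucleus /i/ (sonority 9).
Onset profile 1-3-4-9 — rises to the nucleus.
Coda: /ʀ/ is a rhotic (sonority 7), /ʔ/ is a voiceless plosive (sonority 1).
Coda profile 9-7-1 — falls from the nucleus.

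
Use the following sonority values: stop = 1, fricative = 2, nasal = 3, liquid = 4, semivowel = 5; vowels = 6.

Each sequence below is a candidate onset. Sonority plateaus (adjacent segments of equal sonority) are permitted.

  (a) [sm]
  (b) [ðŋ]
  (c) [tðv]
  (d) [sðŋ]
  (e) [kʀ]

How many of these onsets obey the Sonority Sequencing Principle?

(a) sonority 2-3: well-formed.
(b) sonority 2-3: well-formed.
(c) sonority 1-2-2: well-formed.
(d) sonority 2-2-3: well-formed.
(e) sonority 1-4: well-formed.

5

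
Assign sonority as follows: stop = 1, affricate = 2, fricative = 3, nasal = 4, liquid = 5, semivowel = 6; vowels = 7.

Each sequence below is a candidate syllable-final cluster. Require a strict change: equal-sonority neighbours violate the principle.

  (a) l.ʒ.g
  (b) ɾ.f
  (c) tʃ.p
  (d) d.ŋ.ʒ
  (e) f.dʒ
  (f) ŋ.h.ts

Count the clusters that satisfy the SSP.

5

(a) l.ʒ.g: profile 5-3-1 — obeys.
(b) ɾ.f: profile 5-3 — obeys.
(c) tʃ.p: profile 2-1 — obeys.
(d) d.ŋ.ʒ: profile 1-4-3 — violates.
(e) f.dʒ: profile 3-2 — obeys.
(f) ŋ.h.ts: profile 4-3-2 — obeys.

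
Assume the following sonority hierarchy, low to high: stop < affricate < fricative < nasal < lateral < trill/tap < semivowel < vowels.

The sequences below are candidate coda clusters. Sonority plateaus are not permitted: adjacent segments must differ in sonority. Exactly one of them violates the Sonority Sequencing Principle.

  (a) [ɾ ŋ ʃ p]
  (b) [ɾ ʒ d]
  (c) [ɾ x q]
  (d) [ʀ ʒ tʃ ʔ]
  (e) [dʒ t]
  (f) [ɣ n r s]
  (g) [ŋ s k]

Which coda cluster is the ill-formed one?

f

(a) sonority 6-4-3-1: well-formed.
(b) sonority 6-3-1: well-formed.
(c) sonority 6-3-1: well-formed.
(d) sonority 6-3-2-1: well-formed.
(e) sonority 2-1: well-formed.
(f) sonority 3-4-6-3: ill-formed.
(g) sonority 4-3-1: well-formed.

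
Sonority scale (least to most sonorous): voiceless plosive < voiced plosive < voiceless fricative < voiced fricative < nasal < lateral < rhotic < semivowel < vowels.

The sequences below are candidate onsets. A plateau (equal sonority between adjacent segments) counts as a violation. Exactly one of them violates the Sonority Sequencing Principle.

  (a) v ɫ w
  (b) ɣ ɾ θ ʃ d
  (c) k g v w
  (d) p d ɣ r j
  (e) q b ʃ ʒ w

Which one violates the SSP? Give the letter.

b

(a) 4-6-8 → obeys
(b) 4-7-3-3-2 → violates
(c) 1-2-4-8 → obeys
(d) 1-2-4-7-8 → obeys
(e) 1-2-3-4-8 → obeys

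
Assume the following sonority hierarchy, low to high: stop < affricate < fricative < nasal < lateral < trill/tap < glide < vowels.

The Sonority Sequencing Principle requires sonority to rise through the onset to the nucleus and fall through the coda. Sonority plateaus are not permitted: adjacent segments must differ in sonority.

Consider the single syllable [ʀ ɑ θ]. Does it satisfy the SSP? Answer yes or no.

yes

Onset: /ʀ/ is a trill/tap (sonority 6); then the nucleus /ɑ/ (sonority 8).
Onset profile 6-8 — rises to the nucleus.
Coda: /θ/ is a fricative (sonority 3).
Coda profile 8-3 — falls from the nucleus.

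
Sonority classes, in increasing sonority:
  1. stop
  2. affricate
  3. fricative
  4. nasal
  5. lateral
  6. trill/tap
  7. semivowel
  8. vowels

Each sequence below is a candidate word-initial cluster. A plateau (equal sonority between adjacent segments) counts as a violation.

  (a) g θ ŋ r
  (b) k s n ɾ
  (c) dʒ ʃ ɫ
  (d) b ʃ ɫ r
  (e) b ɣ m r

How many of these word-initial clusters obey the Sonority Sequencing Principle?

5

(a) 1-3-4-6 → obeys
(b) 1-3-4-6 → obeys
(c) 2-3-5 → obeys
(d) 1-3-5-6 → obeys
(e) 1-3-4-6 → obeys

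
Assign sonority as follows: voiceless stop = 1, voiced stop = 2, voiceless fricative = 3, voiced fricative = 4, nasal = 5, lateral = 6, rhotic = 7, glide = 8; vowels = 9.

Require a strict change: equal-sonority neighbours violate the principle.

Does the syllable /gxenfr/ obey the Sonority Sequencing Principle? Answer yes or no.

Onset: /g/ is a voiced stop (sonority 2), /x/ is a voiceless fricative (sonority 3); then the nucleus /e/ (sonority 9).
Onset profile 2-3-9 — rises to the nucleus.
Coda: /n/ is a nasal (sonority 5), /f/ is a voiceless fricative (sonority 3), /r/ is a rhotic (sonority 7).
Coda profile 9-5-3-7 — does not strictly fall throughout.

no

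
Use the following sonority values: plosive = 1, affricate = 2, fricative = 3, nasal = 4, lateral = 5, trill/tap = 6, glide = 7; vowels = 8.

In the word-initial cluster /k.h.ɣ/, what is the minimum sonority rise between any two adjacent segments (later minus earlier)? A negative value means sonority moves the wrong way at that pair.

0

/k/ is a plosive (sonority 1).
/h/ is a fricative (sonority 3).
/ɣ/ is a fricative (sonority 3).
/k/→/h/: change +2.
/h/→/ɣ/: change +0.
Minimum = 0.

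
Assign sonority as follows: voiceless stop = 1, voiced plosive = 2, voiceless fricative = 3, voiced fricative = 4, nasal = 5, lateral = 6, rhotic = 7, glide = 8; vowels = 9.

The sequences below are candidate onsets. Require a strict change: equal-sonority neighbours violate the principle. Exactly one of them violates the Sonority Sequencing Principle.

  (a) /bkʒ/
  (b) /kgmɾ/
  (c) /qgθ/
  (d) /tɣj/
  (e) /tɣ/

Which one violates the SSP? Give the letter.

(a) /bkʒ/: profile 2-1-4 — violates.
(b) /kgmɾ/: profile 1-2-5-7 — obeys.
(c) /qgθ/: profile 1-2-3 — obeys.
(d) /tɣj/: profile 1-4-8 — obeys.
(e) /tɣ/: profile 1-4 — obeys.

a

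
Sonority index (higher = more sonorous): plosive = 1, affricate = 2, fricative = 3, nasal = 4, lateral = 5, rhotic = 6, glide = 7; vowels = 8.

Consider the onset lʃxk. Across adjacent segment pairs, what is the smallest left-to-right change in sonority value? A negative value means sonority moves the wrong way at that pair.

-2

/l/ is a lateral (sonority 5).
/ʃ/ is a fricative (sonority 3).
/x/ is a fricative (sonority 3).
/k/ is a plosive (sonority 1).
/l/→/ʃ/: change -2.
/ʃ/→/x/: change +0.
/x/→/k/: change -2.
Minimum = -2.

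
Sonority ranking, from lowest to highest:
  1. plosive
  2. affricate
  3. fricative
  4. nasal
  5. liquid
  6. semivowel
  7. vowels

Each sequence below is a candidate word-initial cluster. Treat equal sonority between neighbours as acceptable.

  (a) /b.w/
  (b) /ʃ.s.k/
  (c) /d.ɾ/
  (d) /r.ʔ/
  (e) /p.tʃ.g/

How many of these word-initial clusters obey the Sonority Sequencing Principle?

2

(a) sonority 1-6: well-formed.
(b) sonority 3-3-1: ill-formed.
(c) sonority 1-5: well-formed.
(d) sonority 5-1: ill-formed.
(e) sonority 1-2-1: ill-formed.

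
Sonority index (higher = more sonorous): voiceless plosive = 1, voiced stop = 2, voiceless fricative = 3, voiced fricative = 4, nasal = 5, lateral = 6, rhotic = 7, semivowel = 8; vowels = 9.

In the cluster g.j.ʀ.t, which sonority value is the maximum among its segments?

/g/ is a voiced stop (sonority 2).
/j/ is a semivowel (sonority 8).
/ʀ/ is a rhotic (sonority 7).
/t/ is a voiceless plosive (sonority 1).
The maximum is 8.

8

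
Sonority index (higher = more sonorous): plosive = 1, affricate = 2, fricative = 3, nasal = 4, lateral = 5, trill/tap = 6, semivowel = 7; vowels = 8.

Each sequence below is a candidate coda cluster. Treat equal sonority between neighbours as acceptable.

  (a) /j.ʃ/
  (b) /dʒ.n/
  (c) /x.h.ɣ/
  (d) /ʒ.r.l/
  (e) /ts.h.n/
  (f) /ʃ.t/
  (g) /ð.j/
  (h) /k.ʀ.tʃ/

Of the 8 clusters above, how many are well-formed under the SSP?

(a) sonority 7-3: well-formed.
(b) sonority 2-4: ill-formed.
(c) sonority 3-3-3: well-formed.
(d) sonority 3-6-5: ill-formed.
(e) sonority 2-3-4: ill-formed.
(f) sonority 3-1: well-formed.
(g) sonority 3-7: ill-formed.
(h) sonority 1-6-2: ill-formed.

3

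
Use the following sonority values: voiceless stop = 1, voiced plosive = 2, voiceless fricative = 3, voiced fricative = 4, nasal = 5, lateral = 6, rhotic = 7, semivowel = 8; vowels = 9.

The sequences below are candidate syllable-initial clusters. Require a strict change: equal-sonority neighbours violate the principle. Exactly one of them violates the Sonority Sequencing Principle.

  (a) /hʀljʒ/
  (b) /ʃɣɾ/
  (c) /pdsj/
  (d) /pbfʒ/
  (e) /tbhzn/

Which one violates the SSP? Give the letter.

a

(a) /hʀljʒ/: profile 3-7-6-8-4 — violates.
(b) /ʃɣɾ/: profile 3-4-7 — obeys.
(c) /pdsj/: profile 1-2-3-8 — obeys.
(d) /pbfʒ/: profile 1-2-3-4 — obeys.
(e) /tbhzn/: profile 1-2-3-4-5 — obeys.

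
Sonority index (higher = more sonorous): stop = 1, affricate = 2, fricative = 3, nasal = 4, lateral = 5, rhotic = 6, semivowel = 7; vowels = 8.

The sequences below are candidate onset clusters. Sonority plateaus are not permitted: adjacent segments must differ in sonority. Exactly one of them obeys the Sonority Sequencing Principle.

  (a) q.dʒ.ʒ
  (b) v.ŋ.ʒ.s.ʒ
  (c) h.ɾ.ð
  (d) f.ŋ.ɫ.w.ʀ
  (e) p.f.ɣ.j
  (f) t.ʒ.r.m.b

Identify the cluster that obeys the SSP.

(a) q.dʒ.ʒ: profile 1-2-3 — obeys.
(b) v.ŋ.ʒ.s.ʒ: profile 3-4-3-3-3 — violates.
(c) h.ɾ.ð: profile 3-6-3 — violates.
(d) f.ŋ.ɫ.w.ʀ: profile 3-4-5-7-6 — violates.
(e) p.f.ɣ.j: profile 1-3-3-7 — violates.
(f) t.ʒ.r.m.b: profile 1-3-6-4-1 — violates.

a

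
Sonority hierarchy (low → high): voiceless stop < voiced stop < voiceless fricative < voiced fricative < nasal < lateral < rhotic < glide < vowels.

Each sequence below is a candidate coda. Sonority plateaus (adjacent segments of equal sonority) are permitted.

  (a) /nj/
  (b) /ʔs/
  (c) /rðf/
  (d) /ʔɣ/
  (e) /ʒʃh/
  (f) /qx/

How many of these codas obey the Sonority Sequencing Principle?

(a) sonority 5-8: ill-formed.
(b) sonority 1-3: ill-formed.
(c) sonority 7-4-3: well-formed.
(d) sonority 1-4: ill-formed.
(e) sonority 4-3-3: well-formed.
(f) sonority 1-3: ill-formed.

2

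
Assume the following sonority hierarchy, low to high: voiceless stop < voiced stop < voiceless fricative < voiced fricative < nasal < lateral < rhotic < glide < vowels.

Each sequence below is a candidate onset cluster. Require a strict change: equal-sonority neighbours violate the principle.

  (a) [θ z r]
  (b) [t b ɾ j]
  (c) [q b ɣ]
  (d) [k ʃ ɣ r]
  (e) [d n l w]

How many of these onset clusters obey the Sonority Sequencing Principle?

5

(a) [θ z r]: profile 3-4-7 — obeys.
(b) [t b ɾ j]: profile 1-2-7-8 — obeys.
(c) [q b ɣ]: profile 1-2-4 — obeys.
(d) [k ʃ ɣ r]: profile 1-3-4-7 — obeys.
(e) [d n l w]: profile 2-5-6-8 — obeys.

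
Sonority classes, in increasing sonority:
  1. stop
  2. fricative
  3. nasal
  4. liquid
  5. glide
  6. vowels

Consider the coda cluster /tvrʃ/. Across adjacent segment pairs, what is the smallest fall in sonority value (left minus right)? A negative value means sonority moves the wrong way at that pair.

-2

/t/ is a stop (sonority 1).
/v/ is a fricative (sonority 2).
/r/ is a liquid (sonority 4).
/ʃ/ is a fricative (sonority 2).
/t/→/v/: change -1.
/v/→/r/: change -2.
/r/→/ʃ/: change +2.
Minimum = -2.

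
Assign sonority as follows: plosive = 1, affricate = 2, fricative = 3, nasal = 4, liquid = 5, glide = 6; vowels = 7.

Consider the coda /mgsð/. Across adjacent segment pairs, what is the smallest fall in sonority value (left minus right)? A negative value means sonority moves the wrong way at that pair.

-2

/m/ — nasal, sonority 4.
/g/ — plosive, sonority 1.
/s/ — fricative, sonority 3.
/ð/ — fricative, sonority 3.
/m/→/g/: change +3.
/g/→/s/: change -2.
/s/→/ð/: change +0.
Minimum = -2.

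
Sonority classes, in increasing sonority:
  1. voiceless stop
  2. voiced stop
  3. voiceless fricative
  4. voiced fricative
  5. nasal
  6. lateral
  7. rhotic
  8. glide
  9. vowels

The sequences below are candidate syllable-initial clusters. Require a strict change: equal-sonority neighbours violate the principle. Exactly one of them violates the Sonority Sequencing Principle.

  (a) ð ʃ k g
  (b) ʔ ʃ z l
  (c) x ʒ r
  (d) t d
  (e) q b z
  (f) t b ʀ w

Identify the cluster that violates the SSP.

a

(a) sonority 4-3-1-2: ill-formed.
(b) sonority 1-3-4-6: well-formed.
(c) sonority 3-4-7: well-formed.
(d) sonority 1-2: well-formed.
(e) sonority 1-2-4: well-formed.
(f) sonority 1-2-7-8: well-formed.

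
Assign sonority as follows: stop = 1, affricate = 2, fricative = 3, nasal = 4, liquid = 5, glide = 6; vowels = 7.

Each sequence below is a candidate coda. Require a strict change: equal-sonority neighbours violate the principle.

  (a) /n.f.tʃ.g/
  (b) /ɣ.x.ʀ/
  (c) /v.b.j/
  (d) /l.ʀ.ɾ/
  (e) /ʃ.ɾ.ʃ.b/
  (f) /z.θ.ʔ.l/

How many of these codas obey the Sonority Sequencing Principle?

(a) sonority 4-3-2-1: well-formed.
(b) sonority 3-3-5: ill-formed.
(c) sonority 3-1-6: ill-formed.
(d) sonority 5-5-5: ill-formed.
(e) sonority 3-5-3-1: ill-formed.
(f) sonority 3-3-1-5: ill-formed.

1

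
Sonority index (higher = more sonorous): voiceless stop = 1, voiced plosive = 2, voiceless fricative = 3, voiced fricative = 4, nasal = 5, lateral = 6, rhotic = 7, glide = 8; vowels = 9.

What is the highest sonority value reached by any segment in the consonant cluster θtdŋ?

5

/θ/: voiceless fricative = 3.
/t/: voiceless stop = 1.
/d/: voiced plosive = 2.
/ŋ/: nasal = 5.
The maximum is 5.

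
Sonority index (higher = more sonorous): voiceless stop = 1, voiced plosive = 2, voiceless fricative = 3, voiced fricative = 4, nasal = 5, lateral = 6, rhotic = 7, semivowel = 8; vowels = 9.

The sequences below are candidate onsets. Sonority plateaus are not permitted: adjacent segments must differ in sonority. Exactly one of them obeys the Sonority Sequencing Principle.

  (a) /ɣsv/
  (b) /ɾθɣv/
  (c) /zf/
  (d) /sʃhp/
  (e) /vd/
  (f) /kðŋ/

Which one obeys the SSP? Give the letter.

(a) 4-3-4 → violates
(b) 7-3-4-4 → violates
(c) 4-3 → violates
(d) 3-3-3-1 → violates
(e) 4-2 → violates
(f) 1-4-5 → obeys

f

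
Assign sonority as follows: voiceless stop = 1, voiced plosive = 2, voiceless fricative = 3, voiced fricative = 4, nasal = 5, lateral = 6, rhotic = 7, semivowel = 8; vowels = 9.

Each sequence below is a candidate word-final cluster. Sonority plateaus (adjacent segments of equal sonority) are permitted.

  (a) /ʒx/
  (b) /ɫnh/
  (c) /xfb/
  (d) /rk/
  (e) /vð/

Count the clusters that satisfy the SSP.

(a) /ʒx/: profile 4-3 — obeys.
(b) /ɫnh/: profile 6-5-3 — obeys.
(c) /xfb/: profile 3-3-2 — obeys.
(d) /rk/: profile 7-1 — obeys.
(e) /vð/: profile 4-4 — obeys.

5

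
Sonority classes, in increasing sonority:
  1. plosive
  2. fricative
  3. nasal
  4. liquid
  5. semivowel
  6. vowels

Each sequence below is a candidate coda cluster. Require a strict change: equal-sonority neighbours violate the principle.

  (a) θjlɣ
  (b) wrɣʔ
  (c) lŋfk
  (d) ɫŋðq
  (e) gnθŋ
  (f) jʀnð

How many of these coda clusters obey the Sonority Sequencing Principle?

(a) sonority 2-5-4-2: ill-formed.
(b) sonority 5-4-2-1: well-formed.
(c) sonority 4-3-2-1: well-formed.
(d) sonority 4-3-2-1: well-formed.
(e) sonority 1-3-2-3: ill-formed.
(f) sonority 5-4-3-2: well-formed.

4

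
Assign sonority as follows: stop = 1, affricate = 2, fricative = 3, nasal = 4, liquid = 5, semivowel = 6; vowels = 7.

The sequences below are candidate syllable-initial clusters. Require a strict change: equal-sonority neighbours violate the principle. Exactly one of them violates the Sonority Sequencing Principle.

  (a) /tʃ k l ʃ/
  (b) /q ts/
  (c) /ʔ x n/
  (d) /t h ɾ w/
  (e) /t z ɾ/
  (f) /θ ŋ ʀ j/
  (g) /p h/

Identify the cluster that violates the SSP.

a

(a) sonority 2-1-5-3: ill-formed.
(b) sonority 1-2: well-formed.
(c) sonority 1-3-4: well-formed.
(d) sonority 1-3-5-6: well-formed.
(e) sonority 1-3-5: well-formed.
(f) sonority 3-4-5-6: well-formed.
(g) sonority 1-3: well-formed.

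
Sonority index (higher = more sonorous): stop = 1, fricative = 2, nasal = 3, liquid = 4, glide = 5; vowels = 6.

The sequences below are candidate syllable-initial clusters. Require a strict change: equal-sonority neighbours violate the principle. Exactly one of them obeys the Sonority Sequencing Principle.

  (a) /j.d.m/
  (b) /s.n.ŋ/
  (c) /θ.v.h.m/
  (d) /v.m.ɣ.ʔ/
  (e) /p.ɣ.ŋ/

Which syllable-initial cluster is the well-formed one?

(a) sonority 5-1-3: ill-formed.
(b) sonority 2-3-3: ill-formed.
(c) sonority 2-2-2-3: ill-formed.
(d) sonority 2-3-2-1: ill-formed.
(e) sonority 1-2-3: well-formed.

e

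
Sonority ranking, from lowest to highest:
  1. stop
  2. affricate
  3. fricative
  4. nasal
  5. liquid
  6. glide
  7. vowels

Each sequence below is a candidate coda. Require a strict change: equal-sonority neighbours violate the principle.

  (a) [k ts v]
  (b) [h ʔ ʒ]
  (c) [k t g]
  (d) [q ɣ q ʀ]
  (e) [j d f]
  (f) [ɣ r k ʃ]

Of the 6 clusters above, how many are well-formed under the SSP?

(a) [k ts v]: profile 1-2-3 — violates.
(b) [h ʔ ʒ]: profile 3-1-3 — violates.
(c) [k t g]: profile 1-1-1 — violates.
(d) [q ɣ q ʀ]: profile 1-3-1-5 — violates.
(e) [j d f]: profile 6-1-3 — violates.
(f) [ɣ r k ʃ]: profile 3-5-1-3 — violates.

0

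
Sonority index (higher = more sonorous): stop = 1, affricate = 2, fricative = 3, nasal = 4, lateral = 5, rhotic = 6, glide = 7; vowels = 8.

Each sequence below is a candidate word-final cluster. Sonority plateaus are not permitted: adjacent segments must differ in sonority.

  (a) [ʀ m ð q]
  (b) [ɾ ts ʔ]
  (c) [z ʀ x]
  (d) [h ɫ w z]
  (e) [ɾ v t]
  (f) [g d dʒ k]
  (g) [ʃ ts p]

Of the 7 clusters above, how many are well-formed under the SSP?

(a) sonority 6-4-3-1: well-formed.
(b) sonority 6-2-1: well-formed.
(c) sonority 3-6-3: ill-formed.
(d) sonority 3-5-7-3: ill-formed.
(e) sonority 6-3-1: well-formed.
(f) sonority 1-1-2-1: ill-formed.
(g) sonority 3-2-1: well-formed.

4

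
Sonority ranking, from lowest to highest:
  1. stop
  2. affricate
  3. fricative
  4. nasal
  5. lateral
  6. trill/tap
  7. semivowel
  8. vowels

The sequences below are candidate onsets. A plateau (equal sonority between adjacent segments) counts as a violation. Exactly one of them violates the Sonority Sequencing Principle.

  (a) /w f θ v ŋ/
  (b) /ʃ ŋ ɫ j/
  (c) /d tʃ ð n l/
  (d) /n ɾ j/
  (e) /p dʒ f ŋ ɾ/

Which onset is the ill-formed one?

(a) sonority 7-3-3-3-4: ill-formed.
(b) sonority 3-4-5-7: well-formed.
(c) sonority 1-2-3-4-5: well-formed.
(d) sonority 4-6-7: well-formed.
(e) sonority 1-2-3-4-6: well-formed.

a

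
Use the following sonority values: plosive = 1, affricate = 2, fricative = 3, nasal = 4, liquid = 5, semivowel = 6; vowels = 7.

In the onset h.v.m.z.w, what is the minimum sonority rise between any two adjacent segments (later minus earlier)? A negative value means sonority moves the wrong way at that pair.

-1

/h/ — fricative, sonority 3.
/v/ — fricative, sonority 3.
/m/ — nasal, sonority 4.
/z/ — fricative, sonority 3.
/w/ — semivowel, sonority 6.
/h/→/v/: change +0.
/v/→/m/: change +1.
/m/→/z/: change -1.
/z/→/w/: change +3.
Minimum = -1.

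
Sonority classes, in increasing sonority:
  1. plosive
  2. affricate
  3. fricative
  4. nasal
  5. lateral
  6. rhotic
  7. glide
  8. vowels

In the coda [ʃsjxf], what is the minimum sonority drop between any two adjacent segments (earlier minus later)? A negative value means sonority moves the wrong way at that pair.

/ʃ/ — fricative, sonority 3.
/s/ — fricative, sonority 3.
/j/ — glide, sonority 7.
/x/ — fricative, sonority 3.
/f/ — fricative, sonority 3.
/ʃ/→/s/: change +0.
/s/→/j/: change -4.
/j/→/x/: change +4.
/x/→/f/: change +0.
Minimum = -4.

-4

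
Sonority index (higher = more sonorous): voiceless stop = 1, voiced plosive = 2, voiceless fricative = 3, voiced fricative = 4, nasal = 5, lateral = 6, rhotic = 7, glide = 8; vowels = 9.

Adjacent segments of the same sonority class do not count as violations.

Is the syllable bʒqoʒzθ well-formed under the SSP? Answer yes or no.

no

Onset: /b/ is a voiced plosive (sonority 2), /ʒ/ is a voiced fricative (sonority 4), /q/ is a voiceless stop (sonority 1); then the nucleus /o/ (sonority 9).
Onset profile 2-4-1-9 — does not rise throughout.
Coda: /ʒ/ is a voiced fricative (sonority 4), /z/ is a voiced fricative (sonority 4), /θ/ is a voiceless fricative (sonority 3).
Coda profile 9-4-4-3 — falls from the nucleus.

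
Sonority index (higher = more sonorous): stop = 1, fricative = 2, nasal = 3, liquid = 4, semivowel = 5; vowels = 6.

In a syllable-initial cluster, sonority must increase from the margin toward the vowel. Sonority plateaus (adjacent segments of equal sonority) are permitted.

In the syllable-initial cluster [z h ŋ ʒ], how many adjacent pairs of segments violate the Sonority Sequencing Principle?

1

/z/ — fricative, sonority 2.
/h/ — fricative, sonority 2.
/ŋ/ — nasal, sonority 3.
/ʒ/ — fricative, sonority 2.
/z/→/h/: 2→2 (plateau, allowed) — ok.
/h/→/ŋ/: 2→3 (rises) — ok.
/ŋ/→/ʒ/: 3→2 (does not rise) — violation.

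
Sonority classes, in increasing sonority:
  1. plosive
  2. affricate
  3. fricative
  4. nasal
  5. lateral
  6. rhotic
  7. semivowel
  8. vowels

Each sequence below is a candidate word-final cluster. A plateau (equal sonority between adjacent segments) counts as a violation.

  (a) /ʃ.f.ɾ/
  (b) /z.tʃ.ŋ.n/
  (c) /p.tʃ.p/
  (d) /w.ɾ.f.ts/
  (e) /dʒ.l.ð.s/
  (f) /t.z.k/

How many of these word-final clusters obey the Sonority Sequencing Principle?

(a) /ʃ.f.ɾ/: profile 3-3-6 — violates.
(b) /z.tʃ.ŋ.n/: profile 3-2-4-4 — violates.
(c) /p.tʃ.p/: profile 1-2-1 — violates.
(d) /w.ɾ.f.ts/: profile 7-6-3-2 — obeys.
(e) /dʒ.l.ð.s/: profile 2-5-3-3 — violates.
(f) /t.z.k/: profile 1-3-1 — violates.

1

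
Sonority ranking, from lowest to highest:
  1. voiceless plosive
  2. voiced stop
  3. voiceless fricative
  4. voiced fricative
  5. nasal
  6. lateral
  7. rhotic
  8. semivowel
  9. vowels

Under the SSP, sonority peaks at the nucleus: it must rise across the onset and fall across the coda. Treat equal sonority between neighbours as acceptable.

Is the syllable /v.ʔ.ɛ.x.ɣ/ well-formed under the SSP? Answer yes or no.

Onset: /v/ is a voiced fricative (sonority 4), /ʔ/ is a voiceless plosive (sonority 1); then the nucleus /ɛ/ (sonority 9).
Onset profile 4-1-9 — does not rise throughout.
Coda: /x/ is a voiceless fricative (sonority 3), /ɣ/ is a voiced fricative (sonority 4).
Coda profile 9-3-4 — does not fall throughout.

no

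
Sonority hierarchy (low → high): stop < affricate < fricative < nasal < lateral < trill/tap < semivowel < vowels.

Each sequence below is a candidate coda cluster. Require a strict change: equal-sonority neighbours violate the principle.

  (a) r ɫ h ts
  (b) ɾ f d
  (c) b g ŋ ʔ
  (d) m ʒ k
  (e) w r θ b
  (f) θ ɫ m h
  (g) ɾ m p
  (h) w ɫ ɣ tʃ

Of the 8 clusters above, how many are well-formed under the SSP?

6

(a) 6-5-3-2 → obeys
(b) 6-3-1 → obeys
(c) 1-1-4-1 → violates
(d) 4-3-1 → obeys
(e) 7-6-3-1 → obeys
(f) 3-5-4-3 → violates
(g) 6-4-1 → obeys
(h) 7-5-3-2 → obeys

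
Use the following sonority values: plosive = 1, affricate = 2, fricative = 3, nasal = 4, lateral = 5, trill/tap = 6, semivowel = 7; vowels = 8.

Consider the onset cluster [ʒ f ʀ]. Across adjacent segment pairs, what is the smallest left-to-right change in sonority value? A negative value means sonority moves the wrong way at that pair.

0

/ʒ/ — fricative, sonority 3.
/f/ — fricative, sonority 3.
/ʀ/ — trill/tap, sonority 6.
/ʒ/→/f/: change +0.
/f/→/ʀ/: change +3.
Minimum = 0.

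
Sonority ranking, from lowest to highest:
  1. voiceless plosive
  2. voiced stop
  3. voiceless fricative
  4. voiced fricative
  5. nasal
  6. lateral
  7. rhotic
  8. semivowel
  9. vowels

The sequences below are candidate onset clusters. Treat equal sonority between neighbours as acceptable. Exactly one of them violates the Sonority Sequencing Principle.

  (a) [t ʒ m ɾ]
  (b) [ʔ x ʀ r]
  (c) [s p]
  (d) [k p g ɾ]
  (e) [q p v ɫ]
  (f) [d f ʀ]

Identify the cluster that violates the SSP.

c

(a) 1-4-5-7 → obeys
(b) 1-3-7-7 → obeys
(c) 3-1 → violates
(d) 1-1-2-7 → obeys
(e) 1-1-4-6 → obeys
(f) 2-3-7 → obeys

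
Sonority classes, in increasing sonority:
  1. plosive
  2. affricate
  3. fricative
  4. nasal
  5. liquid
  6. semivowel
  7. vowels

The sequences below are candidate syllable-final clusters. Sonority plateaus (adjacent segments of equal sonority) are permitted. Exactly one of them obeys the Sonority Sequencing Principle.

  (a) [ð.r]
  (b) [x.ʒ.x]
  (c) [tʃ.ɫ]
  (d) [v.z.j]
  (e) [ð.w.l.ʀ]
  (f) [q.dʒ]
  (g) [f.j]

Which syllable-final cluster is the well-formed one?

b

(a) [ð.r]: profile 3-5 — violates.
(b) [x.ʒ.x]: profile 3-3-3 — obeys.
(c) [tʃ.ɫ]: profile 2-5 — violates.
(d) [v.z.j]: profile 3-3-6 — violates.
(e) [ð.w.l.ʀ]: profile 3-6-5-5 — violates.
(f) [q.dʒ]: profile 1-2 — violates.
(g) [f.j]: profile 3-6 — violates.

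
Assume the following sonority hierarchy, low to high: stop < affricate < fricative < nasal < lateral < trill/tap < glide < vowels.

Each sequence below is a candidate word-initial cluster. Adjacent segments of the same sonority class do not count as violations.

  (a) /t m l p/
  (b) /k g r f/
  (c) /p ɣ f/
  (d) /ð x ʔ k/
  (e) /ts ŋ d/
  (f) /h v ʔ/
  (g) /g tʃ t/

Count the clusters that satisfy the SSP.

(a) 1-4-5-1 → violates
(b) 1-1-6-3 → violates
(c) 1-3-3 → obeys
(d) 3-3-1-1 → violates
(e) 2-4-1 → violates
(f) 3-3-1 → violates
(g) 1-2-1 → violates

1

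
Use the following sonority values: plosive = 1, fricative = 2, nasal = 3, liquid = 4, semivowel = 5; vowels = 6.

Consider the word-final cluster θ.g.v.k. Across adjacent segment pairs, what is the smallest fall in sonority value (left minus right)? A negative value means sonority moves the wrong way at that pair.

-1

/θ/ is a fricative (sonority 2).
/g/ is a plosive (sonority 1).
/v/ is a fricative (sonority 2).
/k/ is a plosive (sonority 1).
/θ/→/g/: change +1.
/g/→/v/: change -1.
/v/→/k/: change +1.
Minimum = -1.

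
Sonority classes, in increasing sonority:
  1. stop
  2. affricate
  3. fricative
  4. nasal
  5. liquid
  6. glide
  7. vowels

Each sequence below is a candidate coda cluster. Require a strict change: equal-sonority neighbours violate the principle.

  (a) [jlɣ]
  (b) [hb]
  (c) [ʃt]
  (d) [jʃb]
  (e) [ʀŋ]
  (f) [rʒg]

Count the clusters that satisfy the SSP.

6

(a) [jlɣ]: profile 6-5-3 — obeys.
(b) [hb]: profile 3-1 — obeys.
(c) [ʃt]: profile 3-1 — obeys.
(d) [jʃb]: profile 6-3-1 — obeys.
(e) [ʀŋ]: profile 5-4 — obeys.
(f) [rʒg]: profile 5-3-1 — obeys.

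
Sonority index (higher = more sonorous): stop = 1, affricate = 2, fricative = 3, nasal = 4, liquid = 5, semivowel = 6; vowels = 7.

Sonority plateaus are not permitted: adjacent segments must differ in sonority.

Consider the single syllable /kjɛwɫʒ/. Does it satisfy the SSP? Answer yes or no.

Onset: /k/ is a stop (sonority 1), /j/ is a semivowel (sonority 6); then the nucleus /ɛ/ (sonority 7).
Onset profile 1-6-7 — rises to the nucleus.
Coda: /w/ is a semivowel (sonority 6), /ɫ/ is a liquid (sonority 5), /ʒ/ is a fricative (sonority 3).
Coda profile 7-6-5-3 — falls from the nucleus.

yes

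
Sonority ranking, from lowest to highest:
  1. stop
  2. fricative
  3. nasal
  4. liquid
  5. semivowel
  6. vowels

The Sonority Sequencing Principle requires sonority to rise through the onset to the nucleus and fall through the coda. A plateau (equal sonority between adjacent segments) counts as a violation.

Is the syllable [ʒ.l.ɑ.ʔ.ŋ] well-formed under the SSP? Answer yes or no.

no

Onset: /ʒ/ is a fricative (sonority 2), /l/ is a liquid (sonority 4); then the nucleus /ɑ/ (sonority 6).
Onset profile 2-4-6 — rises to the nucleus.
Coda: /ʔ/ is a stop (sonority 1), /ŋ/ is a nasal (sonority 3).
Coda profile 6-1-3 — does not strictly fall throughout.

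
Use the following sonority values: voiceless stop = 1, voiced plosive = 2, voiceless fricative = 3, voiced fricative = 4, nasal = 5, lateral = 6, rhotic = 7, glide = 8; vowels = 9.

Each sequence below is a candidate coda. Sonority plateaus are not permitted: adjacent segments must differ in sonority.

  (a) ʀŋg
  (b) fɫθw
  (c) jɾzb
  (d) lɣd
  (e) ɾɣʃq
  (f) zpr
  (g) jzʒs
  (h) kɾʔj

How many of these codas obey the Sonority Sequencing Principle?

(a) sonority 7-5-2: well-formed.
(b) sonority 3-6-3-8: ill-formed.
(c) sonority 8-7-4-2: well-formed.
(d) sonority 6-4-2: well-formed.
(e) sonority 7-4-3-1: well-formed.
(f) sonority 4-1-7: ill-formed.
(g) sonority 8-4-4-3: ill-formed.
(h) sonority 1-7-1-8: ill-formed.

4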